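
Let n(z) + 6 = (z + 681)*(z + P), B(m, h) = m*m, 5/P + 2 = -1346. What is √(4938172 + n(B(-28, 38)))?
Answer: √2765051071851/674 ≈ 2467.1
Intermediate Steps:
P = -5/1348 (P = 5/(-2 - 1346) = 5/(-1348) = 5*(-1/1348) = -5/1348 ≈ -0.0037092)
B(m, h) = m²
n(z) = -6 + (681 + z)*(-5/1348 + z) (n(z) = -6 + (z + 681)*(z - 5/1348) = -6 + (681 + z)*(-5/1348 + z))
√(4938172 + n(B(-28, 38))) = √(4938172 + (-11493/1348 + ((-28)²)² + (917983/1348)*(-28)²)) = √(4938172 + (-11493/1348 + 784² + (917983/1348)*784)) = √(4938172 + (-11493/1348 + 614656 + 179924668/337)) = √(4938172 + 1548243467/1348) = √(8204899323/1348) = √2765051071851/674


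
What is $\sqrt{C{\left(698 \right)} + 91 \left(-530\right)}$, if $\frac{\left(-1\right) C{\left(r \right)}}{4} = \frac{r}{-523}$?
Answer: $\frac{i \sqrt{13190843454}}{523} \approx 219.6 i$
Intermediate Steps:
$C{\left(r \right)} = \frac{4 r}{523}$ ($C{\left(r \right)} = - 4 \frac{r}{-523} = - 4 r \left(- \frac{1}{523}\right) = - 4 \left(- \frac{r}{523}\right) = \frac{4 r}{523}$)
$\sqrt{C{\left(698 \right)} + 91 \left(-530\right)} = \sqrt{\frac{4}{523} \cdot 698 + 91 \left(-530\right)} = \sqrt{\frac{2792}{523} - 48230} = \sqrt{- \frac{25221498}{523}} = \frac{i \sqrt{13190843454}}{523}$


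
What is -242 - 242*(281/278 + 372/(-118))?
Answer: 2265967/8201 ≈ 276.30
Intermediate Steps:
-242 - 242*(281/278 + 372/(-118)) = -242 - 242*(281*(1/278) + 372*(-1/118)) = -242 - 242*(281/278 - 186/59) = -242 - 242*(-35129/16402) = -242 + 4250609/8201 = 2265967/8201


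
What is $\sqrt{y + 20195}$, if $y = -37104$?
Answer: $i \sqrt{16909} \approx 130.03 i$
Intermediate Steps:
$\sqrt{y + 20195} = \sqrt{-37104 + 20195} = \sqrt{-16909} = i \sqrt{16909}$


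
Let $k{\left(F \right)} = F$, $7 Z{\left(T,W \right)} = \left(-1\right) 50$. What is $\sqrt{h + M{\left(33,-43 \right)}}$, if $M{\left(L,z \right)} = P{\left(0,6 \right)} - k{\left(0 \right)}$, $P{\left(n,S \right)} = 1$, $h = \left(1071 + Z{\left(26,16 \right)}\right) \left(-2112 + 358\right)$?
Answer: $\frac{i \sqrt{91434217}}{7} \approx 1366.0 i$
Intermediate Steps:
$Z{\left(T,W \right)} = - \frac{50}{7}$ ($Z{\left(T,W \right)} = \frac{\left(-1\right) 50}{7} = \frac{1}{7} \left(-50\right) = - \frac{50}{7}$)
$h = - \frac{13062038}{7}$ ($h = \left(1071 - \frac{50}{7}\right) \left(-2112 + 358\right) = \frac{7447}{7} \left(-1754\right) = - \frac{13062038}{7} \approx -1.866 \cdot 10^{6}$)
$M{\left(L,z \right)} = 1$ ($M{\left(L,z \right)} = 1 - 0 = 1 + 0 = 1$)
$\sqrt{h + M{\left(33,-43 \right)}} = \sqrt{- \frac{13062038}{7} + 1} = \sqrt{- \frac{13062031}{7}} = \frac{i \sqrt{91434217}}{7}$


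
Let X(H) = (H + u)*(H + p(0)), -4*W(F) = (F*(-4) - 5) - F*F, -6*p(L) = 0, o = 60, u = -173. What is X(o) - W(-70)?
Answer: -31745/4 ≈ -7936.3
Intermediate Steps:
p(L) = 0 (p(L) = -⅙*0 = 0)
W(F) = 5/4 + F + F²/4 (W(F) = -((F*(-4) - 5) - F*F)/4 = -((-4*F - 5) - F²)/4 = -((-5 - 4*F) - F²)/4 = -(-5 - F² - 4*F)/4 = 5/4 + F + F²/4)
X(H) = H*(-173 + H) (X(H) = (H - 173)*(H + 0) = (-173 + H)*H = H*(-173 + H))
X(o) - W(-70) = 60*(-173 + 60) - (5/4 - 70 + (¼)*(-70)²) = 60*(-113) - (5/4 - 70 + (¼)*4900) = -6780 - (5/4 - 70 + 1225) = -6780 - 1*4625/4 = -6780 - 4625/4 = -31745/4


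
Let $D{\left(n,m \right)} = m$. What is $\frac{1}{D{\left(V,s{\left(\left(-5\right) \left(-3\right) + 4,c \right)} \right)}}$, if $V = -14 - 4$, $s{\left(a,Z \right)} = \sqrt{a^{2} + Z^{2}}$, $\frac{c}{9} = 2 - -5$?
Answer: $\frac{\sqrt{4330}}{4330} \approx 0.015197$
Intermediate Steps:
$c = 63$ ($c = 9 \left(2 - -5\right) = 9 \left(2 + 5\right) = 9 \cdot 7 = 63$)
$s{\left(a,Z \right)} = \sqrt{Z^{2} + a^{2}}$
$V = -18$
$\frac{1}{D{\left(V,s{\left(\left(-5\right) \left(-3\right) + 4,c \right)} \right)}} = \frac{1}{\sqrt{63^{2} + \left(\left(-5\right) \left(-3\right) + 4\right)^{2}}} = \frac{1}{\sqrt{3969 + \left(15 + 4\right)^{2}}} = \frac{1}{\sqrt{3969 + 19^{2}}} = \frac{1}{\sqrt{3969 + 361}} = \frac{1}{\sqrt{4330}} = \frac{\sqrt{4330}}{4330}$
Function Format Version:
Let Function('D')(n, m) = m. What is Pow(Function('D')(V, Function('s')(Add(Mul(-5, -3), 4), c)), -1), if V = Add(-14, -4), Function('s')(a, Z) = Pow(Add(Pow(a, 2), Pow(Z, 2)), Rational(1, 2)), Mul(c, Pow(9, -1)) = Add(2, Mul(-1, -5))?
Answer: Mul(Rational(1, 4330), Pow(4330, Rational(1, 2))) ≈ 0.015197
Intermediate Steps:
c = 63 (c = Mul(9, Add(2, Mul(-1, -5))) = Mul(9, Add(2, 5)) = Mul(9, 7) = 63)
Function('s')(a, Z) = Pow(Add(Pow(Z, 2), Pow(a, 2)), Rational(1, 2))
V = -18
Pow(Function('D')(V, Function('s')(Add(Mul(-5, -3), 4), c)), -1) = Pow(Pow(Add(Pow(63, 2), Pow(Add(Mul(-5, -3), 4), 2)), Rational(1, 2)), -1) = Pow(Pow(Add(3969, Pow(Add(15, 4), 2)), Rational(1, 2)), -1) = Pow(Pow(Add(3969, Pow(19, 2)), Rational(1, 2)), -1) = Pow(Pow(Add(3969, 361), Rational(1, 2)), -1) = Pow(Pow(4330, Rational(1, 2)), -1) = Mul(Rational(1, 4330), Pow(4330, Rational(1, 2)))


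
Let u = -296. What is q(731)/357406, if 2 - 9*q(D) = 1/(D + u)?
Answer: 869/1399244490 ≈ 6.2105e-7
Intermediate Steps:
q(D) = 2/9 - 1/(9*(-296 + D)) (q(D) = 2/9 - 1/(9*(D - 296)) = 2/9 - 1/(9*(-296 + D)))
q(731)/357406 = ((-593 + 2*731)/(9*(-296 + 731)))/357406 = ((⅑)*(-593 + 1462)/435)*(1/357406) = ((⅑)*(1/435)*869)*(1/357406) = (869/3915)*(1/357406) = 869/1399244490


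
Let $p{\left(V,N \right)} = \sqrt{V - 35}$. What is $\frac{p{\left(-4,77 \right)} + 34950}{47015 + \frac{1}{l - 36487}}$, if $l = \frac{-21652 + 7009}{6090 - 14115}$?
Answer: $\frac{682208929560}{917712526597} + \frac{97597844 i \sqrt{39}}{4588562632985} \approx 0.74338 + 0.00013283 i$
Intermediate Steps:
$p{\left(V,N \right)} = \sqrt{-35 + V}$
$l = \frac{4881}{2675}$ ($l = - \frac{14643}{-8025} = \left(-14643\right) \left(- \frac{1}{8025}\right) = \frac{4881}{2675} \approx 1.8247$)
$\frac{p{\left(-4,77 \right)} + 34950}{47015 + \frac{1}{l - 36487}} = \frac{\sqrt{-35 - 4} + 34950}{47015 + \frac{1}{\frac{4881}{2675} - 36487}} = \frac{\sqrt{-39} + 34950}{47015 + \frac{1}{- \frac{97597844}{2675}}} = \frac{i \sqrt{39} + 34950}{47015 - \frac{2675}{97597844}} = \frac{34950 + i \sqrt{39}}{\frac{4588562632985}{97597844}} = \left(34950 + i \sqrt{39}\right) \frac{97597844}{4588562632985} = \frac{682208929560}{917712526597} + \frac{97597844 i \sqrt{39}}{4588562632985}$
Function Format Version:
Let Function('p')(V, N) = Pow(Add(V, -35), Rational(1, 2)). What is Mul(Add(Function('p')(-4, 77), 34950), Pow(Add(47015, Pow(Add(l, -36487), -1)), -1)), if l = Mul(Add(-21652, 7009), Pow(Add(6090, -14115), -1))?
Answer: Add(Rational(682208929560, 917712526597), Mul(Rational(97597844, 4588562632985), I, Pow(39, Rational(1, 2)))) ≈ Add(0.74338, Mul(0.00013283, I))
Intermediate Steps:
Function('p')(V, N) = Pow(Add(-35, V), Rational(1, 2))
l = Rational(4881, 2675) (l = Mul(-14643, Pow(-8025, -1)) = Mul(-14643, Rational(-1, 8025)) = Rational(4881, 2675) ≈ 1.8247)
Mul(Add(Function('p')(-4, 77), 34950), Pow(Add(47015, Pow(Add(l, -36487), -1)), -1)) = Mul(Add(Pow(Add(-35, -4), Rational(1, 2)), 34950), Pow(Add(47015, Pow(Add(Rational(4881, 2675), -36487), -1)), -1)) = Mul(Add(Pow(-39, Rational(1, 2)), 34950), Pow(Add(47015, Pow(Rational(-97597844, 2675), -1)), -1)) = Mul(Add(Mul(I, Pow(39, Rational(1, 2))), 34950), Pow(Add(47015, Rational(-2675, 97597844)), -1)) = Mul(Add(34950, Mul(I, Pow(39, Rational(1, 2)))), Pow(Rational(4588562632985, 97597844), -1)) = Mul(Add(34950, Mul(I, Pow(39, Rational(1, 2)))), Rational(97597844, 4588562632985)) = Add(Rational(682208929560, 917712526597), Mul(Rational(97597844, 4588562632985), I, Pow(39, Rational(1, 2))))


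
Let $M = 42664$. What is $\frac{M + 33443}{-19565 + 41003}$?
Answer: $\frac{25369}{7146} \approx 3.5501$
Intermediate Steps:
$\frac{M + 33443}{-19565 + 41003} = \frac{42664 + 33443}{-19565 + 41003} = \frac{76107}{21438} = 76107 \cdot \frac{1}{21438} = \frac{25369}{7146}$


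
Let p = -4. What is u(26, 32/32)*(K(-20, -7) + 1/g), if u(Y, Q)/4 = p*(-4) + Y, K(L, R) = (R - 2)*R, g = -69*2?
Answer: 243404/23 ≈ 10583.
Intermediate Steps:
g = -138
K(L, R) = R*(-2 + R) (K(L, R) = (-2 + R)*R = R*(-2 + R))
u(Y, Q) = 64 + 4*Y (u(Y, Q) = 4*(-4*(-4) + Y) = 4*(16 + Y) = 64 + 4*Y)
u(26, 32/32)*(K(-20, -7) + 1/g) = (64 + 4*26)*(-7*(-2 - 7) + 1/(-138)) = (64 + 104)*(-7*(-9) - 1/138) = 168*(63 - 1/138) = 168*(8693/138) = 243404/23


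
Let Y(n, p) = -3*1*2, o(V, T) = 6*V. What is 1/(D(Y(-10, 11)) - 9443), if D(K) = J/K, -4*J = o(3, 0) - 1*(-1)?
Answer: -24/226613 ≈ -0.00010591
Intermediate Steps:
J = -19/4 (J = -(6*3 - 1*(-1))/4 = -(18 + 1)/4 = -¼*19 = -19/4 ≈ -4.7500)
Y(n, p) = -6 (Y(n, p) = -3*2 = -6)
D(K) = -19/(4*K)
1/(D(Y(-10, 11)) - 9443) = 1/(-19/4/(-6) - 9443) = 1/(-19/4*(-⅙) - 9443) = 1/(19/24 - 9443) = 1/(-226613/24) = -24/226613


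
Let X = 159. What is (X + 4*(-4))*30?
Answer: 4290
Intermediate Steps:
(X + 4*(-4))*30 = (159 + 4*(-4))*30 = (159 - 16)*30 = 143*30 = 4290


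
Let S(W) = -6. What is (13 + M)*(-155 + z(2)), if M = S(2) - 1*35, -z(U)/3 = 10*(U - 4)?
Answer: 2660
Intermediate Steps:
z(U) = 120 - 30*U (z(U) = -30*(U - 4) = -30*(-4 + U) = -3*(-40 + 10*U) = 120 - 30*U)
M = -41 (M = -6 - 1*35 = -6 - 35 = -41)
(13 + M)*(-155 + z(2)) = (13 - 41)*(-155 + (120 - 30*2)) = -28*(-155 + (120 - 60)) = -28*(-155 + 60) = -28*(-95) = 2660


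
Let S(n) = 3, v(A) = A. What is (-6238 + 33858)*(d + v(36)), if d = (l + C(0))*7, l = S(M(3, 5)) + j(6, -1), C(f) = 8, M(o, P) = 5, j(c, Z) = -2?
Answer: 2734380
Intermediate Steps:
l = 1 (l = 3 - 2 = 1)
d = 63 (d = (1 + 8)*7 = 9*7 = 63)
(-6238 + 33858)*(d + v(36)) = (-6238 + 33858)*(63 + 36) = 27620*99 = 2734380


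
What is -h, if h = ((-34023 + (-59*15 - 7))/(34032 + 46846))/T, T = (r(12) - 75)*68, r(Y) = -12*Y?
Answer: -34915/1204435176 ≈ -2.8989e-5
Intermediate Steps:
T = -14892 (T = (-12*12 - 75)*68 = (-144 - 75)*68 = -219*68 = -14892)
h = 34915/1204435176 (h = ((-34023 + (-59*15 - 7))/(34032 + 46846))/(-14892) = ((-34023 + (-885 - 7))/80878)*(-1/14892) = ((-34023 - 892)*(1/80878))*(-1/14892) = -34915*1/80878*(-1/14892) = -34915/80878*(-1/14892) = 34915/1204435176 ≈ 2.8989e-5)
-h = -1*34915/1204435176 = -34915/1204435176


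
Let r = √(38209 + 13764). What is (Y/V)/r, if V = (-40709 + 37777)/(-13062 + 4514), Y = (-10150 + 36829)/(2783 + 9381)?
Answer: 57013023*√51973/463402286276 ≈ 0.028048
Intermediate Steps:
Y = 26679/12164 ≈ 2.1933
V = 733/2137 (V = -2932/(-8548) = -2932*(-1/8548) = 733/2137 ≈ 0.34300)
r = √51973 ≈ 227.98
(Y/V)/r = (26679/(12164*(733/2137)))/(√51973) = ((26679/12164)*(2137/733))*(√51973/51973) = 57013023*(√51973/51973)/8916212 = 57013023*√51973/463402286276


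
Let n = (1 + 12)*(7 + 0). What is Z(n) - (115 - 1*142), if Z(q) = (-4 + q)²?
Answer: 7596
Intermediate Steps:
n = 91 (n = 13*7 = 91)
Z(n) - (115 - 1*142) = (-4 + 91)² - (115 - 1*142) = 87² - (115 - 142) = 7569 - 1*(-27) = 7569 + 27 = 7596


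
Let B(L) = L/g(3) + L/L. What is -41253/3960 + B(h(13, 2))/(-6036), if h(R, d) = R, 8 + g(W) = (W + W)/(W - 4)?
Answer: -24208663/2323860 ≈ -10.417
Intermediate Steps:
g(W) = -8 + 2*W/(-4 + W) (g(W) = -8 + (W + W)/(W - 4) = -8 + (2*W)/(-4 + W) = -8 + 2*W/(-4 + W))
B(L) = 1 - L/14 (B(L) = L/((2*(16 - 3*3)/(-4 + 3))) + L/L = L/((2*(16 - 9)/(-1))) + 1 = L/((2*(-1)*7)) + 1 = L/(-14) + 1 = L*(-1/14) + 1 = -L/14 + 1 = 1 - L/14)
-41253/3960 + B(h(13, 2))/(-6036) = -41253/3960 + (1 - 1/14*13)/(-6036) = -41253*1/3960 + (1 - 13/14)*(-1/6036) = -13751/1320 + (1/14)*(-1/6036) = -13751/1320 - 1/84504 = -24208663/2323860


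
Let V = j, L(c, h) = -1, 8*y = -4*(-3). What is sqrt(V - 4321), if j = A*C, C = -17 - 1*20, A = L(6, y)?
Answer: 6*I*sqrt(119) ≈ 65.452*I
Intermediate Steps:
y = 3/2 (y = (-4*(-3))/8 = (1/8)*12 = 3/2 ≈ 1.5000)
A = -1
C = -37 (C = -17 - 20 = -37)
j = 37 (j = -1*(-37) = 37)
V = 37
sqrt(V - 4321) = sqrt(37 - 4321) = sqrt(-4284) = 6*I*sqrt(119)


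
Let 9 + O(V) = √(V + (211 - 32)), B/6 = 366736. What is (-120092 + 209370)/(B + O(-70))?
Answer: 98223968073/2420895482770 - 44639*√109/2420895482770 ≈ 0.040573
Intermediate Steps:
B = 2200416 (B = 6*366736 = 2200416)
O(V) = -9 + √(179 + V) (O(V) = -9 + √(V + (211 - 32)) = -9 + √(V + 179) = -9 + √(179 + V))
(-120092 + 209370)/(B + O(-70)) = (-120092 + 209370)/(2200416 + (-9 + √(179 - 70))) = 89278/(2200416 + (-9 + √109)) = 89278/(2200407 + √109)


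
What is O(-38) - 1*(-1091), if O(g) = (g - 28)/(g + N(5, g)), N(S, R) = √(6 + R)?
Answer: 134402/123 + 22*I*√2/123 ≈ 1092.7 + 0.25295*I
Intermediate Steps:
O(g) = (-28 + g)/(g + √(6 + g)) (O(g) = (g - 28)/(g + √(6 + g)) = (-28 + g)/(g + √(6 + g)))
O(-38) - 1*(-1091) = (-28 - 38)/(-38 + √(6 - 38)) - 1*(-1091) = -66/(-38 + √(-32)) + 1091 = -66/(-38 + 4*I*√2) + 1091 = 1091 - 66/(-38 + 4*I*√2)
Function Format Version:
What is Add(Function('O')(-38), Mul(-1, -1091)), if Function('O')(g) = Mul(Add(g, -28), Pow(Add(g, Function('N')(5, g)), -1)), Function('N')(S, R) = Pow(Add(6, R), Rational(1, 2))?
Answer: Add(Rational(134402, 123), Mul(Rational(22, 123), I, Pow(2, Rational(1, 2)))) ≈ Add(1092.7, Mul(0.25295, I))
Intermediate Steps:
Function('O')(g) = Mul(Pow(Add(g, Pow(Add(6, g), Rational(1, 2))), -1), Add(-28, g)) (Function('O')(g) = Mul(Add(g, -28), Pow(Add(g, Pow(Add(6, g), Rational(1, 2))), -1)) = Mul(Add(-28, g), Pow(Add(g, Pow(Add(6, g), Rational(1, 2))), -1)) = Mul(Pow(Add(g, Pow(Add(6, g), Rational(1, 2))), -1), Add(-28, g)))
Add(Function('O')(-38), Mul(-1, -1091)) = Add(Mul(Pow(Add(-38, Pow(Add(6, -38), Rational(1, 2))), -1), Add(-28, -38)), Mul(-1, -1091)) = Add(Mul(Pow(Add(-38, Pow(-32, Rational(1, 2))), -1), -66), 1091) = Add(Mul(Pow(Add(-38, Mul(4, I, Pow(2, Rational(1, 2)))), -1), -66), 1091) = Add(Mul(-66, Pow(Add(-38, Mul(4, I, Pow(2, Rational(1, 2)))), -1)), 1091) = Add(1091, Mul(-66, Pow(Add(-38, Mul(4, I, Pow(2, Rational(1, 2)))), -1)))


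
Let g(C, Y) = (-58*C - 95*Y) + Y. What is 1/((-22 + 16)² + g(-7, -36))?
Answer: 1/3826 ≈ 0.00026137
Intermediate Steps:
g(C, Y) = -94*Y - 58*C (g(C, Y) = (-95*Y - 58*C) + Y = -94*Y - 58*C)
1/((-22 + 16)² + g(-7, -36)) = 1/((-22 + 16)² + (-94*(-36) - 58*(-7))) = 1/((-6)² + (3384 + 406)) = 1/(36 + 3790) = 1/3826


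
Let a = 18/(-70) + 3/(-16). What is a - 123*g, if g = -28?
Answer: 1928391/560 ≈ 3443.6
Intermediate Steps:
a = -249/560 (a = 18*(-1/70) + 3*(-1/16) = -9/35 - 3/16 = -249/560 ≈ -0.44464)
a - 123*g = -249/560 - 123*(-28) = -249/560 + 3444 = 1928391/560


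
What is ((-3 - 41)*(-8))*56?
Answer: 19712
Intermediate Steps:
((-3 - 41)*(-8))*56 = -44*(-8)*56 = 352*56 = 19712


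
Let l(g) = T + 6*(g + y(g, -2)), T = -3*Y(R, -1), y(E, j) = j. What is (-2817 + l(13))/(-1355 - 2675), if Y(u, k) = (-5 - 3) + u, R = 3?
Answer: 1368/2015 ≈ 0.67891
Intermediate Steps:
Y(u, k) = -8 + u
T = 15 (T = -3*(-8 + 3) = -3*(-5) = 15)
l(g) = 3 + 6*g (l(g) = 15 + 6*(g - 2) = 15 + 6*(-2 + g) = 15 + (-12 + 6*g) = 3 + 6*g)
(-2817 + l(13))/(-1355 - 2675) = (-2817 + (3 + 6*13))/(-1355 - 2675) = (-2817 + (3 + 78))/(-4030) = (-2817 + 81)*(-1/4030) = -2736*(-1/4030) = 1368/2015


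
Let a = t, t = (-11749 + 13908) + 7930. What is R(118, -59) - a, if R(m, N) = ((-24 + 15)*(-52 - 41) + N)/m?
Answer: -594862/59 ≈ -10082.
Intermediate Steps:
R(m, N) = (837 + N)/m (R(m, N) = (-9*(-93) + N)/m = (837 + N)/m)
t = 10089 (t = 2159 + 7930 = 10089)
a = 10089
R(118, -59) - a = (837 - 59)/118 - 1*10089 = (1/118)*778 - 10089 = 389/59 - 10089 = -594862/59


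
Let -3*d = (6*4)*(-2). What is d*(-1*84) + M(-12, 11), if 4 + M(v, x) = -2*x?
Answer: -1370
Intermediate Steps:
M(v, x) = -4 - 2*x
d = 16 (d = -6*4*(-2)/3 = -8*(-2) = -⅓*(-48) = 16)
d*(-1*84) + M(-12, 11) = 16*(-1*84) + (-4 - 2*11) = 16*(-84) + (-4 - 22) = -1344 - 26 = -1370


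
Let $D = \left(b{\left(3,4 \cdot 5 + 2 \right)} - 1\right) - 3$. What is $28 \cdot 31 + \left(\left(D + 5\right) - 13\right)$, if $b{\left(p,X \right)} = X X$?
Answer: $1340$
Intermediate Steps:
$b{\left(p,X \right)} = X^{2}$
$D = 480$ ($D = \left(\left(4 \cdot 5 + 2\right)^{2} - 1\right) - 3 = \left(\left(20 + 2\right)^{2} - 1\right) - 3 = \left(22^{2} - 1\right) - 3 = \left(484 - 1\right) - 3 = 483 - 3 = 480$)
$28 \cdot 31 + \left(\left(D + 5\right) - 13\right) = 28 \cdot 31 + \left(\left(480 + 5\right) - 13\right) = 868 + \left(485 - 13\right) = 868 + 472 = 1340$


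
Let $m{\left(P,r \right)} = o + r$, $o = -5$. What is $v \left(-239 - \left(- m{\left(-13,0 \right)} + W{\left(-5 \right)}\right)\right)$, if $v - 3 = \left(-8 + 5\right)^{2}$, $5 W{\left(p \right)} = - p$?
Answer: $-2940$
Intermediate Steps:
$W{\left(p \right)} = - \frac{p}{5}$ ($W{\left(p \right)} = \frac{\left(-1\right) p}{5} = - \frac{p}{5}$)
$m{\left(P,r \right)} = -5 + r$
$v = 12$ ($v = 3 + \left(-8 + 5\right)^{2} = 3 + \left(-3\right)^{2} = 3 + 9 = 12$)
$v \left(-239 - \left(- m{\left(-13,0 \right)} + W{\left(-5 \right)}\right)\right) = 12 \left(-239 + \left(\left(-5 + 0\right) - \left(- \frac{1}{5}\right) \left(-5\right)\right)\right) = 12 \left(-239 - 6\right) = 12 \left(-245\right) = -2940$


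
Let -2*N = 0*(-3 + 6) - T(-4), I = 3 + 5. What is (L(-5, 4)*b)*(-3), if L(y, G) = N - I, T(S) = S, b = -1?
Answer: -30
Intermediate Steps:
I = 8
N = -2 (N = -(0*(-3 + 6) - 1*(-4))/2 = -(0*3 + 4)/2 = -(0 + 4)/2 = -1/2*4 = -2)
L(y, G) = -10 (L(y, G) = -2 - 1*8 = -2 - 8 = -10)
(L(-5, 4)*b)*(-3) = -10*(-1)*(-3) = 10*(-3) = -30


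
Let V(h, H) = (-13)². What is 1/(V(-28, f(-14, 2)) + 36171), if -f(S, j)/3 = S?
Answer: 1/36340 ≈ 2.7518e-5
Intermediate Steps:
f(S, j) = -3*S
V(h, H) = 169
1/(V(-28, f(-14, 2)) + 36171) = 1/(169 + 36171) = 1/36340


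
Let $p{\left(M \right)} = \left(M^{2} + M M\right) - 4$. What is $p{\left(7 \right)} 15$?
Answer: $1410$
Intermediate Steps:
$p{\left(M \right)} = -4 + 2 M^{2}$ ($p{\left(M \right)} = \left(M^{2} + M^{2}\right) - 4 = 2 M^{2} - 4 = -4 + 2 M^{2}$)
$p{\left(7 \right)} 15 = \left(-4 + 2 \cdot 7^{2}\right) 15 = \left(-4 + 2 \cdot 49\right) 15 = \left(-4 + 98\right) 15 = 94 \cdot 15 = 1410$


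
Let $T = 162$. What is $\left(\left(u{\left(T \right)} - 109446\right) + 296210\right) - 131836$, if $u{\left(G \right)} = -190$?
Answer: $54738$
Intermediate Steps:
$\left(\left(u{\left(T \right)} - 109446\right) + 296210\right) - 131836 = \left(\left(-190 - 109446\right) + 296210\right) - 131836 = \left(-109636 + 296210\right) - 131836 = 186574 - 131836 = 54738$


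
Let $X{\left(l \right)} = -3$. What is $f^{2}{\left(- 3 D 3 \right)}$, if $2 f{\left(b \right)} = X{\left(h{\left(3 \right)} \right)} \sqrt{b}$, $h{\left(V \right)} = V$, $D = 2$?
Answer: $- \frac{81}{2} \approx -40.5$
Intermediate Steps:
$f{\left(b \right)} = - \frac{3 \sqrt{b}}{2}$ ($f{\left(b \right)} = \frac{\left(-3\right) \sqrt{b}}{2} = - \frac{3 \sqrt{b}}{2}$)
$f^{2}{\left(- 3 D 3 \right)} = \left(- \frac{3 \sqrt{\left(-3\right) 2 \cdot 3}}{2}\right)^{2} = \left(- \frac{3 \sqrt{\left(-6\right) 3}}{2}\right)^{2} = \left(- \frac{3 \sqrt{-18}}{2}\right)^{2} = \left(- \frac{3 \cdot 3 i \sqrt{2}}{2}\right)^{2} = \left(- \frac{9 i \sqrt{2}}{2}\right)^{2} = - \frac{81}{2}$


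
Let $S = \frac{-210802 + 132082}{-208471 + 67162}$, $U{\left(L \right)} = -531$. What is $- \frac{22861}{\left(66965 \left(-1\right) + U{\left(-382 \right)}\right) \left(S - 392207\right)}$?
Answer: $- \frac{1076821683}{1246927859067176} \approx -8.6358 \cdot 10^{-7}$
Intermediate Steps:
$S = \frac{26240}{47103}$ ($S = - \frac{78720}{-141309} = \left(-78720\right) \left(- \frac{1}{141309}\right) = \frac{26240}{47103} \approx 0.55708$)
$- \frac{22861}{\left(66965 \left(-1\right) + U{\left(-382 \right)}\right) \left(S - 392207\right)} = - \frac{22861}{\left(66965 \left(-1\right) - 531\right) \left(\frac{26240}{47103} - 392207\right)} = - \frac{22861}{\left(-66965 - 531\right) \left(- \frac{18474100081}{47103}\right)} = - \frac{22861}{\left(-67496\right) \left(- \frac{18474100081}{47103}\right)} = - \frac{22861}{\frac{1246927859067176}{47103}} = \left(-22861\right) \frac{47103}{1246927859067176} = - \frac{1076821683}{1246927859067176}$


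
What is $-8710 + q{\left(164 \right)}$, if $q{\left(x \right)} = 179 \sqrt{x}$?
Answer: $-8710 + 358 \sqrt{41} \approx -6417.7$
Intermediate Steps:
$-8710 + q{\left(164 \right)} = -8710 + 179 \sqrt{164} = -8710 + 179 \cdot 2 \sqrt{41} = -8710 + 358 \sqrt{41}$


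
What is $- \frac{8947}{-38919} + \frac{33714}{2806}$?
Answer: $\frac{668610224}{54603357} \approx 12.245$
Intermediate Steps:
$- \frac{8947}{-38919} + \frac{33714}{2806} = \left(-8947\right) \left(- \frac{1}{38919}\right) + 33714 \cdot \frac{1}{2806} = \frac{8947}{38919} + \frac{16857}{1403} = \frac{668610224}{54603357}$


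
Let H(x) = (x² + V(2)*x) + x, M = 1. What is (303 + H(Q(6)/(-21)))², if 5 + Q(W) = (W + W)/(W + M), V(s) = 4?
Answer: 43098712931521/466948881 ≈ 92299.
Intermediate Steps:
Q(W) = -5 + 2*W/(1 + W) (Q(W) = -5 + (W + W)/(W + 1) = -5 + (2*W)/(1 + W) = -5 + 2*W/(1 + W))
H(x) = x² + 5*x (H(x) = (x² + 4*x) + x = x² + 5*x)
(303 + H(Q(6)/(-21)))² = (303 + (((-5 - 3*6)/(1 + 6))/(-21))*(5 + ((-5 - 3*6)/(1 + 6))/(-21)))² = (303 + (((-5 - 18)/7)*(-1/21))*(5 + ((-5 - 18)/7)*(-1/21)))² = (303 + (((⅐)*(-23))*(-1/21))*(5 + ((⅐)*(-23))*(-1/21)))² = (303 + (-23/7*(-1/21))*(5 - 23/7*(-1/21)))² = (303 + 23*(5 + 23/147)/147)² = (303 + (23/147)*(758/147))² = (303 + 17434/21609)² = (6564961/21609)² = 43098712931521/466948881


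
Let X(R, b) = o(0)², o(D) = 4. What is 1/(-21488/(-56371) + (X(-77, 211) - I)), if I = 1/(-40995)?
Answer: 2310929145/37855823251 ≈ 0.061046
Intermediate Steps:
X(R, b) = 16 (X(R, b) = 4² = 16)
I = -1/40995 ≈ -2.4393e-5
1/(-21488/(-56371) + (X(-77, 211) - I)) = 1/(-21488/(-56371) + (16 - 1*(-1/40995))) = 1/(-21488*(-1/56371) + (16 + 1/40995)) = 1/(21488/56371 + 655921/40995) = 1/(37855823251/2310929145) = 2310929145/37855823251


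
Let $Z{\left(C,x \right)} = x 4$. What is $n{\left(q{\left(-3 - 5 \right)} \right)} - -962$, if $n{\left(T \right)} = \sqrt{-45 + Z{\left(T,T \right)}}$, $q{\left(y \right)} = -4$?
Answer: $962 + i \sqrt{61} \approx 962.0 + 7.8102 i$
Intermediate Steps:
$Z{\left(C,x \right)} = 4 x$
$n{\left(T \right)} = \sqrt{-45 + 4 T}$
$n{\left(q{\left(-3 - 5 \right)} \right)} - -962 = \sqrt{-45 + 4 \left(-4\right)} - -962 = \sqrt{-45 - 16} + 962 = \sqrt{-61} + 962 = i \sqrt{61} + 962 = 962 + i \sqrt{61}$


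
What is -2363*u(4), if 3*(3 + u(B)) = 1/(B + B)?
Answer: 167773/24 ≈ 6990.5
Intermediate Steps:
u(B) = -3 + 1/(6*B) (u(B) = -3 + 1/(3*(B + B)) = -3 + 1/(3*((2*B))) = -3 + (1/(2*B))/3 = -3 + 1/(6*B))
-2363*u(4) = -2363*(-3 + (⅙)/4) = -2363*(-3 + (⅙)*(¼)) = -2363*(-3 + 1/24) = -2363*(-71/24) = 167773/24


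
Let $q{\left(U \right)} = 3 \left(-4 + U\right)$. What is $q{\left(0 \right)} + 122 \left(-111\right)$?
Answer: $-13554$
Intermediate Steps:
$q{\left(U \right)} = -12 + 3 U$
$q{\left(0 \right)} + 122 \left(-111\right) = \left(-12 + 3 \cdot 0\right) + 122 \left(-111\right) = \left(-12 + 0\right) - 13542 = -12 - 13542 = -13554$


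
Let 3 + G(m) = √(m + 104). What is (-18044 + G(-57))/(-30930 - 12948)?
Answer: 18047/43878 - √47/43878 ≈ 0.41114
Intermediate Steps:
G(m) = -3 + √(104 + m) (G(m) = -3 + √(m + 104) = -3 + √(104 + m))
(-18044 + G(-57))/(-30930 - 12948) = (-18044 + (-3 + √(104 - 57)))/(-30930 - 12948) = (-18044 + (-3 + √47))/(-43878) = (-18047 + √47)*(-1/43878) = 18047/43878 - √47/43878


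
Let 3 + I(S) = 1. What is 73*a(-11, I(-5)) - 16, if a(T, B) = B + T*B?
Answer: 1444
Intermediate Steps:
I(S) = -2 (I(S) = -3 + 1 = -2)
a(T, B) = B + B*T
73*a(-11, I(-5)) - 16 = 73*(-2*(1 - 11)) - 16 = 73*(-2*(-10)) - 16 = 73*20 - 16 = 1460 - 16 = 1444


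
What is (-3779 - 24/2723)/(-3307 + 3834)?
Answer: -10290241/1435021 ≈ -7.1708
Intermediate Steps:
(-3779 - 24/2723)/(-3307 + 3834) = (-3779 - 24*1/2723)/527 = (-3779 - 24/2723)*(1/527) = -10290241/2723*1/527 = -10290241/1435021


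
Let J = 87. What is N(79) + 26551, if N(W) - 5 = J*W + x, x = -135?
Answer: 33294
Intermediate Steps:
N(W) = -130 + 87*W (N(W) = 5 + (87*W - 135) = 5 + (-135 + 87*W) = -130 + 87*W)
N(79) + 26551 = (-130 + 87*79) + 26551 = (-130 + 6873) + 26551 = 6743 + 26551 = 33294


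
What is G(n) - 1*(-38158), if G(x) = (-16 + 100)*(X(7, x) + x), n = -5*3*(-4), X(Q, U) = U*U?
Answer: 345598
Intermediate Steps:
X(Q, U) = U²
n = 60 (n = -15*(-4) = 60)
G(x) = 84*x + 84*x² (G(x) = (-16 + 100)*(x² + x) = 84*(x + x²) = 84*x + 84*x²)
G(n) - 1*(-38158) = 84*60*(1 + 60) - 1*(-38158) = 84*60*61 + 38158 = 307440 + 38158 = 345598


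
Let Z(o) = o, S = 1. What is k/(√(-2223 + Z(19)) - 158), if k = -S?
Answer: 79/13584 + I*√551/13584 ≈ 0.0058157 + 0.001728*I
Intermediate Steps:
k = -1 (k = -1*1 = -1)
k/(√(-2223 + Z(19)) - 158) = -1/(√(-2223 + 19) - 158) = -1/(√(-2204) - 158) = -1/(2*I*√551 - 158) = -1/(-158 + 2*I*√551)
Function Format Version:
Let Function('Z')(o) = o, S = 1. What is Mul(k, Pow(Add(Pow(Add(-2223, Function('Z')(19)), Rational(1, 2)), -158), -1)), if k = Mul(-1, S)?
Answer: Add(Rational(79, 13584), Mul(Rational(1, 13584), I, Pow(551, Rational(1, 2)))) ≈ Add(0.0058157, Mul(0.0017280, I))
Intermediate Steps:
k = -1 (k = Mul(-1, 1) = -1)
Mul(k, Pow(Add(Pow(Add(-2223, Function('Z')(19)), Rational(1, 2)), -158), -1)) = Mul(-1, Pow(Add(Pow(Add(-2223, 19), Rational(1, 2)), -158), -1)) = Mul(-1, Pow(Add(Pow(-2204, Rational(1, 2)), -158), -1)) = Mul(-1, Pow(Add(Mul(2, I, Pow(551, Rational(1, 2))), -158), -1)) = Mul(-1, Pow(Add(-158, Mul(2, I, Pow(551, Rational(1, 2)))), -1))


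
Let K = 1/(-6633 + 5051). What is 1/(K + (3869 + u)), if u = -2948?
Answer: 1582/1457021 ≈ 0.0010858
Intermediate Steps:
K = -1/1582 (K = 1/(-1582) = -1/1582 ≈ -0.00063211)
1/(K + (3869 + u)) = 1/(-1/1582 + (3869 - 2948)) = 1/(-1/1582 + 921) = 1/(1457021/1582) = 1582/1457021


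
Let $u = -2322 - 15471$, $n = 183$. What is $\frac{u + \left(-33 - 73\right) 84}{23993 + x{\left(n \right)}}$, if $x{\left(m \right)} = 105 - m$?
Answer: $- \frac{26697}{23915} \approx -1.1163$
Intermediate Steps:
$u = -17793$
$\frac{u + \left(-33 - 73\right) 84}{23993 + x{\left(n \right)}} = \frac{-17793 + \left(-33 - 73\right) 84}{23993 + \left(105 - 183\right)} = \frac{-17793 - 8904}{23993 + \left(105 - 183\right)} = \frac{-17793 - 8904}{23993 - 78} = - \frac{26697}{23915}$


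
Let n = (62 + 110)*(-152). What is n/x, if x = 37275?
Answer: -26144/37275 ≈ -0.70138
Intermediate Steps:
n = -26144 (n = 172*(-152) = -26144)
n/x = -26144/37275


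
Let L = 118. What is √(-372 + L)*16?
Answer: 16*I*√254 ≈ 255.0*I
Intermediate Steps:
√(-372 + L)*16 = √(-372 + 118)*16 = √(-254)*16 = (I*√254)*16 = 16*I*√254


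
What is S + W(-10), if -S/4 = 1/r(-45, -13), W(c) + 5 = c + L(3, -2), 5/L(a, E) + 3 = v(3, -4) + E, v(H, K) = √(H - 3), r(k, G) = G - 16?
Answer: -460/29 ≈ -15.862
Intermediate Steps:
r(k, G) = -16 + G
v(H, K) = √(-3 + H)
L(a, E) = 5/(-3 + E) (L(a, E) = 5/(-3 + (√(-3 + 3) + E)) = 5/(-3 + (√0 + E)) = 5/(-3 + (0 + E)) = 5/(-3 + E))
W(c) = -6 + c (W(c) = -5 + (c + 5/(-3 - 2)) = -5 + (c + 5/(-5)) = -5 + (c + 5*(-⅕)) = -5 + (c - 1) = -5 + (-1 + c) = -6 + c)
S = 4/29 (S = -4/(-16 - 13) = -4/(-29) = -4*(-1/29) = 4/29 ≈ 0.13793)
S + W(-10) = 4/29 + (-6 - 10) = 4/29 - 16 = -460/29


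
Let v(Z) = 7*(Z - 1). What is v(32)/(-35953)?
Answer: -217/35953 ≈ -0.0060357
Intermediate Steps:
v(Z) = -7 + 7*Z (v(Z) = 7*(-1 + Z) = -7 + 7*Z)
v(32)/(-35953) = (-7 + 7*32)/(-35953) = (-7 + 224)*(-1/35953) = 217*(-1/35953) = -217/35953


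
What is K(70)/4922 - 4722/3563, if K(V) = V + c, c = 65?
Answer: -22760679/17537086 ≈ -1.2979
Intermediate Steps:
K(V) = 65 + V (K(V) = V + 65 = 65 + V)
K(70)/4922 - 4722/3563 = (65 + 70)/4922 - 4722/3563 = 135*(1/4922) - 4722*1/3563 = 135/4922 - 4722/3563 = -22760679/17537086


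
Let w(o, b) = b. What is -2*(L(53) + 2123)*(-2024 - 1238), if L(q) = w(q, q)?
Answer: 14196224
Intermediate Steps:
L(q) = q
-2*(L(53) + 2123)*(-2024 - 1238) = -2*(53 + 2123)*(-2024 - 1238) = -4352*(-3262) = -2*(-7098112) = 14196224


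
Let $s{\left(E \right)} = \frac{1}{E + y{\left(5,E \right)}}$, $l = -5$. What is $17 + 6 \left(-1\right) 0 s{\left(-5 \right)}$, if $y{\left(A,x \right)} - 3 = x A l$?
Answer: $17$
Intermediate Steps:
$y{\left(A,x \right)} = 3 - 5 A x$ ($y{\left(A,x \right)} = 3 + x A \left(-5\right) = 3 + A x \left(-5\right) = 3 - 5 A x$)
$s{\left(E \right)} = \frac{1}{3 - 24 E}$ ($s{\left(E \right)} = \frac{1}{E + \left(3 - 25 E\right)} = \frac{1}{E - \left(-3 + 25 E\right)} = \frac{1}{3 - 24 E}$)
$17 + 6 \left(-1\right) 0 s{\left(-5 \right)} = 17 + 6 \left(-1\right) 0 \left(- \frac{1}{-3 + 24 \left(-5\right)}\right) = 17 + \left(-6\right) 0 \left(- \frac{1}{-3 - 120}\right) = 17 + 0 \left(- \frac{1}{-123}\right) = 17 + 0 \left(\left(-1\right) \left(- \frac{1}{123}\right)\right) = 17 + 0 \cdot \frac{1}{123} = 17 + 0 = 17$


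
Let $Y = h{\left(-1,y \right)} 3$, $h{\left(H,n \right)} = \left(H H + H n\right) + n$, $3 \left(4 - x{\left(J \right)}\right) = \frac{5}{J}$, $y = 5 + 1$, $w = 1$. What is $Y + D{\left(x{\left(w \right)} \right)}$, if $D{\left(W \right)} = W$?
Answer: $\frac{16}{3} \approx 5.3333$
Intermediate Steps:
$y = 6$
$x{\left(J \right)} = 4 - \frac{5}{3 J}$ ($x{\left(J \right)} = 4 - \frac{5 \frac{1}{J}}{3} = 4 - \frac{5}{3 J}$)
$h{\left(H,n \right)} = n + H^{2} + H n$ ($h{\left(H,n \right)} = \left(H^{2} + H n\right) + n = n + H^{2} + H n$)
$Y = 3$ ($Y = \left(6 + \left(-1\right)^{2} - 6\right) 3 = \left(6 + 1 - 6\right) 3 = 1 \cdot 3 = 3$)
$Y + D{\left(x{\left(w \right)} \right)} = 3 + \left(4 - \frac{5}{3 \cdot 1}\right) = 3 + \left(4 - \frac{5}{3}\right) = 3 + \frac{7}{3} = \frac{16}{3}$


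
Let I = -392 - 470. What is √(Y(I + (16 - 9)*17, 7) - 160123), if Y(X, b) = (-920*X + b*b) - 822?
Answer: 2*√130666 ≈ 722.96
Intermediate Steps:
I = -862
Y(X, b) = -822 + b² - 920*X (Y(X, b) = (-920*X + b²) - 822 = (b² - 920*X) - 822 = -822 + b² - 920*X)
√(Y(I + (16 - 9)*17, 7) - 160123) = √((-822 + 7² - 920*(-862 + (16 - 9)*17)) - 160123) = √((-822 + 49 - 920*(-862 + 7*17)) - 160123) = √((-822 + 49 - 920*(-862 + 119)) - 160123) = √((-822 + 49 - 920*(-743)) - 160123) = √((-822 + 49 + 683560) - 160123) = √(682787 - 160123) = √522664 = 2*√130666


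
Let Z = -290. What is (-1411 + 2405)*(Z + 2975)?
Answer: 2668890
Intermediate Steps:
(-1411 + 2405)*(Z + 2975) = (-1411 + 2405)*(-290 + 2975) = 994*2685 = 2668890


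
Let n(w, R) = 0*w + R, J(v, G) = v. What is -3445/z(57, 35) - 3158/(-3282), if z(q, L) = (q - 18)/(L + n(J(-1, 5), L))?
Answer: -3381757/547 ≈ -6182.4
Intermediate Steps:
n(w, R) = R (n(w, R) = 0 + R = R)
z(q, L) = (-18 + q)/(2*L) (z(q, L) = (q - 18)/(L + L) = (-18 + q)/((2*L)) = (-18 + q)*(1/(2*L)) = (-18 + q)/(2*L))
-3445/z(57, 35) - 3158/(-3282) = -3445*70/(-18 + 57) - 3158/(-3282) = -3445/((½)*(1/35)*39) - 3158*(-1/3282) = -3445/39/70 + 1579/1641 = -3445*70/39 + 1579/1641 = -18550/3 + 1579/1641 = -3381757/547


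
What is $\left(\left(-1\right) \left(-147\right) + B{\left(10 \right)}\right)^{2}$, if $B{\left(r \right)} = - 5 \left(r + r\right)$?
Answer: $2209$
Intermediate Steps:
$B{\left(r \right)} = - 10 r$ ($B{\left(r \right)} = - 5 \cdot 2 r = - 10 r$)
$\left(\left(-1\right) \left(-147\right) + B{\left(10 \right)}\right)^{2} = \left(\left(-1\right) \left(-147\right) - 100\right)^{2} = \left(147 - 100\right)^{2} = 47^{2} = 2209$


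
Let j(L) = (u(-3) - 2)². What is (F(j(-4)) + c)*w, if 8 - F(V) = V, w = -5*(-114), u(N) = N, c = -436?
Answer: -258210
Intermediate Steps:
w = 570
j(L) = 25 (j(L) = (-3 - 2)² = (-5)² = 25)
F(V) = 8 - V
(F(j(-4)) + c)*w = ((8 - 1*25) - 436)*570 = ((8 - 25) - 436)*570 = (-17 - 436)*570 = -453*570 = -258210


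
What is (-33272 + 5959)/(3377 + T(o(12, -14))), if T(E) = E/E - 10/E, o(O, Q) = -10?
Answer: -27313/3379 ≈ -8.0832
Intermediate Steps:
T(E) = 1 - 10/E
(-33272 + 5959)/(3377 + T(o(12, -14))) = (-33272 + 5959)/(3377 + (-10 - 10)/(-10)) = -27313/(3377 - ⅒*(-20)) = -27313/(3377 + 2) = -27313/3379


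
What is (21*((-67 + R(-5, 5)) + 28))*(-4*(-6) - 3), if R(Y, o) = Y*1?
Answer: -19404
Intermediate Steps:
R(Y, o) = Y
(21*((-67 + R(-5, 5)) + 28))*(-4*(-6) - 3) = (21*((-67 - 5) + 28))*(-4*(-6) - 3) = (21*(-72 + 28))*(24 - 3) = (21*(-44))*21 = -924*21 = -19404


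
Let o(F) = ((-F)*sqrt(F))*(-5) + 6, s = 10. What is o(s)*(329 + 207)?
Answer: 3216 + 26800*sqrt(10) ≈ 87965.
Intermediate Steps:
o(F) = 6 + 5*F**(3/2) (o(F) = -F**(3/2)*(-5) + 6 = 5*F**(3/2) + 6 = 6 + 5*F**(3/2))
o(s)*(329 + 207) = (6 + 5*10**(3/2))*(329 + 207) = (6 + 5*(10*sqrt(10)))*536 = (6 + 50*sqrt(10))*536 = 3216 + 26800*sqrt(10)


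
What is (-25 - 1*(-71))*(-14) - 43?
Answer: -687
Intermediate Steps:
(-25 - 1*(-71))*(-14) - 43 = (-25 + 71)*(-14) - 43 = 46*(-14) - 43 = -644 - 43 = -687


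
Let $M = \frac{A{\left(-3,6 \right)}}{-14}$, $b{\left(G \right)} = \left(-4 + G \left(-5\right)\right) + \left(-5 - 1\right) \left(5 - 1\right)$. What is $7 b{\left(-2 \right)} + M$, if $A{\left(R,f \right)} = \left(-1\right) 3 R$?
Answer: $- \frac{1773}{14} \approx -126.64$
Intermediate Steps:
$b{\left(G \right)} = -28 - 5 G$ ($b{\left(G \right)} = \left(-4 - 5 G\right) - 24 = -28 - 5 G$)
$A{\left(R,f \right)} = - 3 R$
$M = - \frac{9}{14}$ ($M = \frac{\left(-3\right) \left(-3\right)}{-14} = 9 \left(- \frac{1}{14}\right) = - \frac{9}{14} \approx -0.64286$)
$7 b{\left(-2 \right)} + M = 7 \left(-28 - -10\right) - \frac{9}{14} = 7 \left(-28 + 10\right) - \frac{9}{14} = 7 \left(-18\right) - \frac{9}{14} = -126 - \frac{9}{14} = - \frac{1773}{14}$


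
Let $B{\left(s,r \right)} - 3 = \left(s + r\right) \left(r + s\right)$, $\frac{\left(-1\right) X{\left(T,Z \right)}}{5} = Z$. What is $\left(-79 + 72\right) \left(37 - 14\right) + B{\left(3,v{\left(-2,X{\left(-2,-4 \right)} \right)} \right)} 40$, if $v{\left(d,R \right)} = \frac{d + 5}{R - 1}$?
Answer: $\frac{129199}{361} \approx 357.89$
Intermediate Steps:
$X{\left(T,Z \right)} = - 5 Z$
$v{\left(d,R \right)} = \frac{5 + d}{-1 + R}$
$B{\left(s,r \right)} = 3 + \left(r + s\right)^{2}$ ($B{\left(s,r \right)} = 3 + \left(s + r\right) \left(r + s\right) = 3 + \left(r + s\right) \left(r + s\right) = 3 + \left(r + s\right)^{2}$)
$\left(-79 + 72\right) \left(37 - 14\right) + B{\left(3,v{\left(-2,X{\left(-2,-4 \right)} \right)} \right)} 40 = \left(-79 + 72\right) \left(37 - 14\right) + \left(3 + \left(\frac{5 - 2}{-1 - -20} + 3\right)^{2}\right) 40 = \left(-7\right) 23 + \left(3 + \left(\frac{1}{-1 + 20} \cdot 3 + 3\right)^{2}\right) 40 = -161 + \left(3 + \left(\frac{1}{19} \cdot 3 + 3\right)^{2}\right) 40 = -161 + \left(3 + \left(\frac{3}{19} + 3\right)^{2}\right) 40 = -161 + \left(3 + \left(\frac{60}{19}\right)^{2}\right) 40 = -161 + \left(3 + \frac{3600}{361}\right) 40 = -161 + \frac{4683}{361} \cdot 40 = -161 + \frac{187320}{361} = \frac{129199}{361}$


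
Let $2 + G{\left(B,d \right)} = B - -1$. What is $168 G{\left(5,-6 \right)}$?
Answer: $672$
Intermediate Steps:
$G{\left(B,d \right)} = -1 + B$ ($G{\left(B,d \right)} = -2 + \left(B - -1\right) = -2 + \left(B + 1\right) = -2 + \left(1 + B\right) = -1 + B$)
$168 G{\left(5,-6 \right)} = 168 \left(-1 + 5\right) = 168 \cdot 4 = 672$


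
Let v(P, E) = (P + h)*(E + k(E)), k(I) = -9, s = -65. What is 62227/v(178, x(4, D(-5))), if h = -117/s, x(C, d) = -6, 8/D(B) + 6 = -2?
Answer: -62227/2697 ≈ -23.073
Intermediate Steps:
D(B) = -1 (D(B) = 8/(-6 - 2) = 8/(-8) = 8*(-1/8) = -1)
h = 9/5 (h = -117/(-65) = -117*(-1/65) = 9/5 ≈ 1.8000)
v(P, E) = (-9 + E)*(9/5 + P) (v(P, E) = (P + 9/5)*(E - 9) = (9/5 + P)*(-9 + E) = (-9 + E)*(9/5 + P))
62227/v(178, x(4, D(-5))) = 62227/(-81/5 - 9*178 + (9/5)*(-6) - 6*178) = 62227/(-81/5 - 1602 - 54/5 - 1068) = 62227/(-2697) = 62227*(-1/2697) = -62227/2697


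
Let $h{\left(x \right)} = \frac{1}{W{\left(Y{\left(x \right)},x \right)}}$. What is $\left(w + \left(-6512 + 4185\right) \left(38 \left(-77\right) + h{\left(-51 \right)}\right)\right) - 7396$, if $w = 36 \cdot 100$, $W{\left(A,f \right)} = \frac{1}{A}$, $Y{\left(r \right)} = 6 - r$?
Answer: $6672367$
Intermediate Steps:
$w = 3600$
$h{\left(x \right)} = 6 - x$ ($h{\left(x \right)} = \frac{1}{\frac{1}{6 - x}} = 6 - x$)
$\left(w + \left(-6512 + 4185\right) \left(38 \left(-77\right) + h{\left(-51 \right)}\right)\right) - 7396 = \left(3600 + \left(-6512 + 4185\right) \left(38 \left(-77\right) + \left(6 - -51\right)\right)\right) - 7396 = \left(3600 - 2327 \left(-2926 + \left(6 + 51\right)\right)\right) - 7396 = \left(3600 - 2327 \left(-2926 + 57\right)\right) - 7396 = \left(3600 - -6676163\right) - 7396 = \left(3600 + 6676163\right) - 7396 = 6679763 - 7396 = 6672367$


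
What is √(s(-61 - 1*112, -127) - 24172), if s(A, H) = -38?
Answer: 3*I*√2690 ≈ 155.6*I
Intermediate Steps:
√(s(-61 - 1*112, -127) - 24172) = √(-38 - 24172) = √(-24210) = 3*I*√2690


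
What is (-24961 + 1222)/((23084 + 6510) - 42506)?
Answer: 7913/4304 ≈ 1.8385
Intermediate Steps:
(-24961 + 1222)/((23084 + 6510) - 42506) = -23739/(29594 - 42506) = -23739/(-12912) = -23739*(-1/12912) = 7913/4304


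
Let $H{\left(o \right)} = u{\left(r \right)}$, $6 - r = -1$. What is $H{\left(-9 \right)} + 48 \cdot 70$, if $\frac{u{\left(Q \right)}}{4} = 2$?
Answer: $3368$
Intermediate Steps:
$r = 7$ ($r = 6 - -1 = 6 + 1 = 7$)
$u{\left(Q \right)} = 8$ ($u{\left(Q \right)} = 4 \cdot 2 = 8$)
$H{\left(o \right)} = 8$
$H{\left(-9 \right)} + 48 \cdot 70 = 8 + 48 \cdot 70 = 8 + 3360 = 3368$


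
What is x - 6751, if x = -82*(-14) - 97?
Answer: -5700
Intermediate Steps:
x = 1051 (x = 1148 - 97 = 1051)
x - 6751 = 1051 - 6751 = -5700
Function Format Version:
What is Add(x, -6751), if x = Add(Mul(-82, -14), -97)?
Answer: -5700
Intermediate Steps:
x = 1051 (x = Add(1148, -97) = 1051)
Add(x, -6751) = Add(1051, -6751) = -5700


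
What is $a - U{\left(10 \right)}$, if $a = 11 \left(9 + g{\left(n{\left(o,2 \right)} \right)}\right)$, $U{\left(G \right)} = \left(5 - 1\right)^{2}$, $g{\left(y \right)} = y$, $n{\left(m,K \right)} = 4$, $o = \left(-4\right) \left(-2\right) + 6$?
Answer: $127$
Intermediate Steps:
$o = 14$ ($o = 8 + 6 = 14$)
$U{\left(G \right)} = 16$ ($U{\left(G \right)} = 4^{2} = 16$)
$a = 143$ ($a = 11 \left(9 + 4\right) = 11 \cdot 13 = 143$)
$a - U{\left(10 \right)} = 143 - 16 = 127$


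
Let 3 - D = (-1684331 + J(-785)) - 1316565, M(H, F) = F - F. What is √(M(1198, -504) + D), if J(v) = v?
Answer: 2*√750421 ≈ 1732.5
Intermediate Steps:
M(H, F) = 0
D = 3001684 (D = 3 - ((-1684331 - 785) - 1316565) = 3 - (-1685116 - 1316565) = 3 - 1*(-3001681) = 3 + 3001681 = 3001684)
√(M(1198, -504) + D) = √(0 + 3001684) = √3001684 = 2*√750421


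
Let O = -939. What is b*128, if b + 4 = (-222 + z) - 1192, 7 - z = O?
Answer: -60416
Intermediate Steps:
z = 946 (z = 7 - 1*(-939) = 7 + 939 = 946)
b = -472 (b = -4 + ((-222 + 946) - 1192) = -4 + (724 - 1192) = -4 - 468 = -472)
b*128 = -472*128 = -60416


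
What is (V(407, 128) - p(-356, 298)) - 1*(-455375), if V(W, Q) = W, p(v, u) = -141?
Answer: 455923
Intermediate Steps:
(V(407, 128) - p(-356, 298)) - 1*(-455375) = (407 - 1*(-141)) - 1*(-455375) = (407 + 141) + 455375 = 548 + 455375 = 455923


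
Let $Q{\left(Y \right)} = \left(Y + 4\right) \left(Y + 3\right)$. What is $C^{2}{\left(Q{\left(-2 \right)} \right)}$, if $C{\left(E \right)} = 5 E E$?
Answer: $400$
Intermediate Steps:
$Q{\left(Y \right)} = \left(3 + Y\right) \left(4 + Y\right)$ ($Q{\left(Y \right)} = \left(4 + Y\right) \left(3 + Y\right) = \left(3 + Y\right) \left(4 + Y\right)$)
$C{\left(E \right)} = 5 E^{2}$
$C^{2}{\left(Q{\left(-2 \right)} \right)} = \left(5 \left(12 + \left(-2\right)^{2} + 7 \left(-2\right)\right)^{2}\right)^{2} = \left(5 \left(12 + 4 - 14\right)^{2}\right)^{2} = \left(5 \cdot 2^{2}\right)^{2} = \left(5 \cdot 4\right)^{2} = 20^{2} = 400$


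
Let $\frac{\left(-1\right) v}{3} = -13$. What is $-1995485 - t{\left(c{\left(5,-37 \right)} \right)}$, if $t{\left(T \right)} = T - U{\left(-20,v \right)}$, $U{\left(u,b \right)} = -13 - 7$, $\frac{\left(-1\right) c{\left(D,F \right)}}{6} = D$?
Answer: $-1995475$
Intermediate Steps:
$v = 39$ ($v = \left(-3\right) \left(-13\right) = 39$)
$c{\left(D,F \right)} = - 6 D$
$U{\left(u,b \right)} = -20$ ($U{\left(u,b \right)} = -13 - 7 = -20$)
$t{\left(T \right)} = 20 + T$ ($t{\left(T \right)} = T - -20 = T + 20 = 20 + T$)
$-1995485 - t{\left(c{\left(5,-37 \right)} \right)} = -1995485 - \left(20 - 30\right) = -1995485 - -10 = -1995485 + 10 = -1995475$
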